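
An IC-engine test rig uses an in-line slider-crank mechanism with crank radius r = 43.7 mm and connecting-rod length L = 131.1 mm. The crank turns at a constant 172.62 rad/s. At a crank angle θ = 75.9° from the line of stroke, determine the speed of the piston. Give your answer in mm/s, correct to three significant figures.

7940

ω = 172.6 rad/s
For an in-line slider-crank, x = r cosθ + √(L² − r² sin²θ), so v = −rω sinθ·[1 + r cosθ/√(L² − r² sin²θ)].
With r = 0.0437 m, L = 0.1311 m, θ = 75.9°: √(L² − r² sin²θ) = 0.12406 m.
v = −0.0437·172.6·0.96987·[1 + 0.0437·0.24362/0.12406] = -7.9441 m/s.
|v| = 7.9441 m/s = 7944.1 mm/s.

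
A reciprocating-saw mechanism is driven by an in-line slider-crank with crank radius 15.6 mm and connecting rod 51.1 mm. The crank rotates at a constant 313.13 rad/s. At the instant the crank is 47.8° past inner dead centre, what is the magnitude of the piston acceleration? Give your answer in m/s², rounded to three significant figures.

ω = 313.1 rad/s
x(θ) = r cosθ + √(L² − r² sin²θ); with ω constant, a = ω²·d²x/dθ².
d²x/dθ² = −r cosθ − r²(cos2θ)/√u − r⁴ sin²2θ/(4u^{3/2}),  u = L² − r² sin²θ = 0.00247766 m².
Substituting r = 0.0156 m, L = 0.0511 m, θ = 47.8°: d²x/dθ² = -0.010121 m.
a = ω²·d²x/dθ² = (313.1)²·(-0.010121) = -992.33 m/s²;  |a| = 992.33 m/s².

992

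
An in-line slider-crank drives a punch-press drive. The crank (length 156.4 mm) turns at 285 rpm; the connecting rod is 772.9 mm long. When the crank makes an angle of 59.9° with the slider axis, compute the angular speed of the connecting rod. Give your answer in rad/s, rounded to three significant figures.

ω = 29.85 rad/s (converted from 285 rpm).
The rod makes angle φ with the slider axis where L sinφ = r sinθ; differentiating, L cosφ·φ̇ = r ω cosθ.
L cosφ = √(L² − r² sin²θ) = 0.76096 m.
|ω_rod| = r ω |cosθ| / √(L² − r² sin²θ) = 0.1564·29.85·0.50151/0.76096 = 3.0763 rad/s.

3.08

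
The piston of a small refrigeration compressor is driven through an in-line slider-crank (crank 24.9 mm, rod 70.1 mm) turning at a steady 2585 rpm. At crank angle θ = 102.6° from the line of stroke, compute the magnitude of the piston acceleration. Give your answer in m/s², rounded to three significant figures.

1020

ω = 2π·2585/60 = 270.7 rad/s
x(θ) = r cosθ + √(L² − r² sin²θ); with ω constant, a = ω²·d²x/dθ².
d²x/dθ² = −r cosθ − r²(cos2θ)/√u − r⁴ sin²2θ/(4u^{3/2}),  u = L² − r² sin²θ = 0.0043235 m².
Substituting r = 0.0249 m, L = 0.0701 m, θ = 102.6°: d²x/dθ² = +0.013902 m.
a = ω²·d²x/dθ² = (270.7)²·(+0.013902) = +1018.8 m/s²;  |a| = 1018.8 m/s².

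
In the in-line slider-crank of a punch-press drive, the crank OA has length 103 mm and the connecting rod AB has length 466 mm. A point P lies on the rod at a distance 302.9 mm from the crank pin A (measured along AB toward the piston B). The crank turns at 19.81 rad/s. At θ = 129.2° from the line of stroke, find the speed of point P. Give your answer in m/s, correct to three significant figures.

ω = 19.81 rad/s.  Crank-pin speed |V_A| = rω = 2.0404 m/s, perpendicular to OA.
Rod angle: sinφ = −(r/L) sinθ ⇒ φ = -9.863°; ω_rod = −rω cosθ/√(L²−r²sin²θ) = +2.8089 rad/s.
V_P = V_A + ω_rod × AP, with AP = 0.3029 m along the rod.
Components: V_Px = −rω sinθ − a·ω_rod·sinφ = -1.4355 m/s;  V_Py = rω cosθ + a·ω_rod·cosφ = -0.45136 m/s.
|V_P| = √(V_Px² + V_Py²) = 1.5048 m/s.

1.50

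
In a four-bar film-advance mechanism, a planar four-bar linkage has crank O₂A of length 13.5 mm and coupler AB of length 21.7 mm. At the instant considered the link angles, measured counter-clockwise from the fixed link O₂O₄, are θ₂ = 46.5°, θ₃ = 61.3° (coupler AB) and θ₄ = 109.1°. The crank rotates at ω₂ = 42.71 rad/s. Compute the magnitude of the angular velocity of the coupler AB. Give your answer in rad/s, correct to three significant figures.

31.8

ω₂ = 42.71 rad/s
Differentiating the loop-closure r₂e^{iθ₂}+r₃e^{iθ₃}=r₁+r₄e^{iθ₄} gives r₂ω₂e^{iθ₂}+r₃ω₃e^{iθ₃}=r₄ω₄e^{iθ₄}.
Eliminating the other unknown: ω₃ = r₂ω₂ sin(θ₄−θ₂) / [r₃ sin(θ₃−θ₄)].
Numerator sine = +0.88782; denominator sine = -0.74080.
Result = 0.0135·42.71·(+0.88782) / (0.0217·(-0.74080)) = -31.844 rad/s; magnitude 31.844 rad/s.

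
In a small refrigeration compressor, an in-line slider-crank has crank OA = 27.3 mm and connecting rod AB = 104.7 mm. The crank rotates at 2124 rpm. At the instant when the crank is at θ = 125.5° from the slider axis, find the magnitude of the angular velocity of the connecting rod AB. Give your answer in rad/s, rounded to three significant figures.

34.5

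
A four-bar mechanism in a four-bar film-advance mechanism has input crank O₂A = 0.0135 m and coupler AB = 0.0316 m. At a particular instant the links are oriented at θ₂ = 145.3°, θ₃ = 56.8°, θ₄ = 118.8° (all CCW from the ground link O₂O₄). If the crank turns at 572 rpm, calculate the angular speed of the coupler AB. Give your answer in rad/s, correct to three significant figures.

ω₂ = 59.9 rad/s (from 572 rpm).
Differentiating the loop-closure r₂e^{iθ₂}+r₃e^{iθ₃}=r₁+r₄e^{iθ₄} gives r₂ω₂e^{iθ₂}+r₃ω₃e^{iθ₃}=r₄ω₄e^{iθ₄}.
Eliminating the other unknown: ω₃ = r₂ω₂ sin(θ₄−θ₂) / [r₃ sin(θ₃−θ₄)].
Numerator sine = -0.44620; denominator sine = -0.88295.
Result = 0.0135·59.9·(-0.44620) / (0.0316·(-0.88295)) = +12.932 rad/s; magnitude 12.932 rad/s.

12.9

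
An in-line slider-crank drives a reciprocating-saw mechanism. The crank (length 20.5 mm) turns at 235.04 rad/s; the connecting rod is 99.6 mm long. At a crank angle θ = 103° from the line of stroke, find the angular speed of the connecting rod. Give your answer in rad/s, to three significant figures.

ω = 235 rad/s
The rod makes angle φ with the slider axis where L sinφ = r sinθ; differentiating, L cosφ·φ̇ = r ω cosθ.
L cosφ = √(L² − r² sin²θ) = 0.097577 m.
|ω_rod| = r ω |cosθ| / √(L² − r² sin²θ) = 0.0205·235·0.22495/0.097577 = 11.108 rad/s.

11.1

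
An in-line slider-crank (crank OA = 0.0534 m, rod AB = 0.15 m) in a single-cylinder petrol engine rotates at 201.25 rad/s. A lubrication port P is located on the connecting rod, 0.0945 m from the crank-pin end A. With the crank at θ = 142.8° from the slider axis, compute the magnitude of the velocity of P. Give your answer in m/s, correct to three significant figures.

6.18

ω = 201.2 rad/s.  Crank-pin speed |V_A| = rω = 10.747 m/s, perpendicular to OA.
Rod angle: sinφ = −(r/L) sinθ ⇒ φ = -12.429°; ω_rod = −rω cosθ/√(L²−r²sin²θ) = +58.437 rad/s.
V_P = V_A + ω_rod × AP, with AP = 0.0945 m along the rod.
Components: V_Px = −rω sinθ − a·ω_rod·sinφ = -5.3089 m/s;  V_Py = rω cosθ + a·ω_rod·cosφ = -3.1672 m/s.
|V_P| = √(V_Px² + V_Py²) = 6.1819 m/s.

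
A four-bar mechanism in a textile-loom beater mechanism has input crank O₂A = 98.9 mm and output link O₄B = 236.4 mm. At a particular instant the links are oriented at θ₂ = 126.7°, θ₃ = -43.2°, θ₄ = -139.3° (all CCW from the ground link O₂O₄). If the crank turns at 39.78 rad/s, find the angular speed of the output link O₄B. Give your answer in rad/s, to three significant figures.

ω₂ = 39.78 rad/s
Differentiating the loop-closure r₂e^{iθ₂}+r₃e^{iθ₃}=r₁+r₄e^{iθ₄} gives r₂ω₂e^{iθ₂}+r₃ω₃e^{iθ₃}=r₄ω₄e^{iθ₄}.
Eliminating the other unknown: ω₄ = r₂ω₂ sin(θ₂−θ₃) / [r₄ sin(θ₄−θ₃)].
Numerator sine = +0.17537; denominator sine = -0.99434.
Result = 0.0989·39.78·(+0.17537) / (0.2364·(-0.99434)) = -2.9351 rad/s; magnitude 2.9351 rad/s.

2.94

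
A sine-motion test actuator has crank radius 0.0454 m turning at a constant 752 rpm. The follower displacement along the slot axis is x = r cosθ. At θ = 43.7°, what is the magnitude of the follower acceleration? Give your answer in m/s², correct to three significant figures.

ω = 78.75 rad/s (from 752 rpm).
x = r cosθ ⇒ ẍ = −rω² cosθ (ω constant).
|a| = rω²|cosθ| = 0.0454·(78.75)²·|cos 43.7°| = 203.55 m/s².

204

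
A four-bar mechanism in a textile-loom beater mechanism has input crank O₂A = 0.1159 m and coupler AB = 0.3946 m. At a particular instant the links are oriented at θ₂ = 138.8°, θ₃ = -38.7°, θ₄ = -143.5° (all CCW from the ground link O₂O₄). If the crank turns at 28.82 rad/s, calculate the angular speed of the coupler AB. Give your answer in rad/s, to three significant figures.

8.55

ω₂ = 28.82 rad/s
Differentiating the loop-closure r₂e^{iθ₂}+r₃e^{iθ₃}=r₁+r₄e^{iθ₄} gives r₂ω₂e^{iθ₂}+r₃ω₃e^{iθ₃}=r₄ω₄e^{iθ₄}.
Eliminating the other unknown: ω₃ = r₂ω₂ sin(θ₄−θ₂) / [r₃ sin(θ₃−θ₄)].
Numerator sine = +0.97705; denominator sine = +0.96682.
Result = 0.1159·28.82·(+0.97705) / (0.3946·(+0.96682)) = +8.5544 rad/s; magnitude 8.5544 rad/s.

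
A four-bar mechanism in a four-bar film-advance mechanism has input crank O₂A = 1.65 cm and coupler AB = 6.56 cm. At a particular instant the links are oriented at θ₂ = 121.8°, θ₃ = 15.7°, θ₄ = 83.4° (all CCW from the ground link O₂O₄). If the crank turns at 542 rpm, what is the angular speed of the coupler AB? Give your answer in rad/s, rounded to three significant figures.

ω₂ = 56.76 rad/s (from 542 rpm).
Differentiating the loop-closure r₂e^{iθ₂}+r₃e^{iθ₃}=r₁+r₄e^{iθ₄} gives r₂ω₂e^{iθ₂}+r₃ω₃e^{iθ₃}=r₄ω₄e^{iθ₄}.
Eliminating the other unknown: ω₃ = r₂ω₂ sin(θ₄−θ₂) / [r₃ sin(θ₃−θ₄)].
Numerator sine = -0.62115; denominator sine = -0.92521.
Result = 0.0165·56.76·(-0.62115) / (0.0656·(-0.92521)) = +9.5844 rad/s; magnitude 9.5844 rad/s.

9.58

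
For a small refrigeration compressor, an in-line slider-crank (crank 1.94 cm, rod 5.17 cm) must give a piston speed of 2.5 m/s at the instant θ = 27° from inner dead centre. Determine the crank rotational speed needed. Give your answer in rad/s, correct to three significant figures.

For an in-line slider-crank, |v_piston| = rω|sinθ|·[1 + r cosθ/√(L² − r² sin²θ)].
With r = 0.0194 m, L = 0.0517 m, θ = 27°: the bracketed kinematic factor |dx/dθ| = 0.011796 m.
ω = v/|dx/dθ| = 2.5/0.011796 = 211.94 rad/s.

212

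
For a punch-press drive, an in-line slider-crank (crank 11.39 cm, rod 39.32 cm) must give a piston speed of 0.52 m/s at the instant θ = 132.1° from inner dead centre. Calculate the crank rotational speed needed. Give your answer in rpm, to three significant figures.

73.3

For an in-line slider-crank, |v_piston| = rω|sinθ|·[1 + r cosθ/√(L² − r² sin²θ)].
With r = 0.1139 m, L = 0.3932 m, θ = 132.1°: the bracketed kinematic factor |dx/dθ| = 0.067706 m.
ω = v/|dx/dθ| = 0.52/0.067706 = 7.6803 rad/s.
N = 60ω/(2π) = 73.341 rpm.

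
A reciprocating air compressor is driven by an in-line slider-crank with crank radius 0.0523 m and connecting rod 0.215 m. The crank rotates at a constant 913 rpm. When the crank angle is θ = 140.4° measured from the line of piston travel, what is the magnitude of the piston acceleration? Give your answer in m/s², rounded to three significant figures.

345

ω = 2π·913/60 = 95.61 rad/s
x(θ) = r cosθ + √(L² − r² sin²θ); with ω constant, a = ω²·d²x/dθ².
d²x/dθ² = −r cosθ − r²(cos2θ)/√u − r⁴ sin²2θ/(4u^{3/2}),  u = L² − r² sin²θ = 0.0451136 m².
Substituting r = 0.0523 m, L = 0.215 m, θ = 140.4°: d²x/dθ² = +0.037696 m.
a = ω²·d²x/dθ² = (95.61)²·(+0.037696) = +344.59 m/s²;  |a| = 344.59 m/s².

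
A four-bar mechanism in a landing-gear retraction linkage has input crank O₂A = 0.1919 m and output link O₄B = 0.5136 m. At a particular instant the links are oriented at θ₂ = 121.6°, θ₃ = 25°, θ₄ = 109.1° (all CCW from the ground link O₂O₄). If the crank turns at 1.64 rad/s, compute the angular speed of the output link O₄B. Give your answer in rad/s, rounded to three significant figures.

0.612

ω₂ = 1.64 rad/s
Differentiating the loop-closure r₂e^{iθ₂}+r₃e^{iθ₃}=r₁+r₄e^{iθ₄} gives r₂ω₂e^{iθ₂}+r₃ω₃e^{iθ₃}=r₄ω₄e^{iθ₄}.
Eliminating the other unknown: ω₄ = r₂ω₂ sin(θ₂−θ₃) / [r₄ sin(θ₄−θ₃)].
Numerator sine = +0.99337; denominator sine = +0.99470.
Result = 0.1919·1.64·(+0.99337) / (0.5136·(+0.99470)) = +0.61195 rad/s; magnitude 0.61195 rad/s.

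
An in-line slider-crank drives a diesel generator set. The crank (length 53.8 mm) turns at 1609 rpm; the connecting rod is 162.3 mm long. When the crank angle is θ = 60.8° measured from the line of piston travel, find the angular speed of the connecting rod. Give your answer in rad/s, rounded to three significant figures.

28.5

ω = 168.5 rad/s (converted from 1609 rpm).
The rod makes angle φ with the slider axis where L sinφ = r sinθ; differentiating, L cosφ·φ̇ = r ω cosθ.
L cosφ = √(L² − r² sin²θ) = 0.15536 m.
|ω_rod| = r ω |cosθ| / √(L² − r² sin²θ) = 0.0538·168.5·0.48786/0.15536 = 28.466 rad/s.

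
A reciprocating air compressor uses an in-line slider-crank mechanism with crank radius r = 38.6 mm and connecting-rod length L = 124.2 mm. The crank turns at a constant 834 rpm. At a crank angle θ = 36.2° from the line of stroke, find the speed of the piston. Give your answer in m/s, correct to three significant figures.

ω = 2π·834/60 = 87.34 rad/s
For an in-line slider-crank, x = r cosθ + √(L² − r² sin²θ), so v = −rω sinθ·[1 + r cosθ/√(L² − r² sin²θ)].
With r = 0.0386 m, L = 0.1242 m, θ = 36.2°: √(L² − r² sin²θ) = 0.12209 m.
v = −0.0386·87.34·0.59061·[1 + 0.0386·0.80696/0.12209] = -2.499 m/s.
|v| = 2.499 m/s.

2.50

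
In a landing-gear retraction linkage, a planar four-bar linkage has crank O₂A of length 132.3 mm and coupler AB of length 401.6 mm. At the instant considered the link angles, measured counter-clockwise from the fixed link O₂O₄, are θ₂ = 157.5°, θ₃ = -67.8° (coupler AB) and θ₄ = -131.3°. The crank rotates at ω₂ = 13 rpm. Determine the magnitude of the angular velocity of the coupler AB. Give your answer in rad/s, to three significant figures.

0.474

ω₂ = 1.361 rad/s (from 13 rpm).
Differentiating the loop-closure r₂e^{iθ₂}+r₃e^{iθ₃}=r₁+r₄e^{iθ₄} gives r₂ω₂e^{iθ₂}+r₃ω₃e^{iθ₃}=r₄ω₄e^{iθ₄}.
Eliminating the other unknown: ω₃ = r₂ω₂ sin(θ₄−θ₂) / [r₃ sin(θ₃−θ₄)].
Numerator sine = +0.94665; denominator sine = +0.89493.
Result = 0.1323·1.361·(+0.94665) / (0.4016·(+0.89493)) = +0.47439 rad/s; magnitude 0.47439 rad/s.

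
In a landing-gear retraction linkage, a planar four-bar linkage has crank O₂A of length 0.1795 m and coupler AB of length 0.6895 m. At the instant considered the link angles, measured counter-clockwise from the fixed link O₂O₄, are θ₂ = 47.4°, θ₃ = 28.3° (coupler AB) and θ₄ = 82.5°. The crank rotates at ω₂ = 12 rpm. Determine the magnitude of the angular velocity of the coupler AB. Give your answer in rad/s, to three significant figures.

ω₂ = 1.257 rad/s (from 12 rpm).
Differentiating the loop-closure r₂e^{iθ₂}+r₃e^{iθ₃}=r₁+r₄e^{iθ₄} gives r₂ω₂e^{iθ₂}+r₃ω₃e^{iθ₃}=r₄ω₄e^{iθ₄}.
Eliminating the other unknown: ω₃ = r₂ω₂ sin(θ₄−θ₂) / [r₃ sin(θ₃−θ₄)].
Numerator sine = +0.57501; denominator sine = -0.81106.
Result = 0.1795·1.257·(+0.57501) / (0.6895·(-0.81106)) = -0.23193 rad/s; magnitude 0.23193 rad/s.

0.232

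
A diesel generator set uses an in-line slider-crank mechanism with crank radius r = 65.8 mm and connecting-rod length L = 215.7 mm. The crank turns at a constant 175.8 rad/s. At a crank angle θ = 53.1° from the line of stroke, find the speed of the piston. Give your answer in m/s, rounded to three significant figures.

11.0

ω = 175.8 rad/s
For an in-line slider-crank, x = r cosθ + √(L² − r² sin²θ), so v = −rω sinθ·[1 + r cosθ/√(L² − r² sin²θ)].
With r = 0.0658 m, L = 0.2157 m, θ = 53.1°: √(L² − r² sin²θ) = 0.20918 m.
v = −0.0658·175.8·0.79968·[1 + 0.0658·0.60042/0.20918] = -10.998 m/s.
|v| = 10.998 m/s.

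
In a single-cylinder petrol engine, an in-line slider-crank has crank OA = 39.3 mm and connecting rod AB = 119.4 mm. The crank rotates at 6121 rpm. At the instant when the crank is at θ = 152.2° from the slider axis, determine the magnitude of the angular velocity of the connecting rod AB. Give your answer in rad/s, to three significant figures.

ω = 641 rad/s (converted from 6121 rpm).
The rod makes angle φ with the slider axis where L sinφ = r sinθ; differentiating, L cosφ·φ̇ = r ω cosθ.
L cosφ = √(L² − r² sin²θ) = 0.11798 m.
|ω_rod| = r ω |cosθ| / √(L² − r² sin²θ) = 0.0393·641·0.88458/0.11798 = 188.87 rad/s.

189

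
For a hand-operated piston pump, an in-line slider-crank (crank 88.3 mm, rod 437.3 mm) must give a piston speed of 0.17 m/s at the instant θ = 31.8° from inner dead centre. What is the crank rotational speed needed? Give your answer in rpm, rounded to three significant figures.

29.8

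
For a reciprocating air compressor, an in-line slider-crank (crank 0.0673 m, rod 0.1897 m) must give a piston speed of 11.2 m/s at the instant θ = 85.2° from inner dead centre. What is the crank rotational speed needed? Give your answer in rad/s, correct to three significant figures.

For an in-line slider-crank, |v_piston| = rω|sinθ|·[1 + r cosθ/√(L² − r² sin²θ)].
With r = 0.0673 m, L = 0.1897 m, θ = 85.2°: the bracketed kinematic factor |dx/dθ| = 0.069192 m.
ω = v/|dx/dθ| = 11.2/0.069192 = 161.87 rad/s.

162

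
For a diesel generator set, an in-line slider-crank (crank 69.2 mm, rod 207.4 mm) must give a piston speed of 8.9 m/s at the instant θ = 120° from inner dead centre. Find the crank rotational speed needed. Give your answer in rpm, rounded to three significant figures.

1720

For an in-line slider-crank, |v_piston| = rω|sinθ|·[1 + r cosθ/√(L² − r² sin²θ)].
With r = 0.0692 m, L = 0.2074 m, θ = 120°: the bracketed kinematic factor |dx/dθ| = 0.049486 m.
ω = v/|dx/dθ| = 8.9/0.049486 = 179.85 rad/s.
N = 60ω/(2π) = 1717.4 rpm.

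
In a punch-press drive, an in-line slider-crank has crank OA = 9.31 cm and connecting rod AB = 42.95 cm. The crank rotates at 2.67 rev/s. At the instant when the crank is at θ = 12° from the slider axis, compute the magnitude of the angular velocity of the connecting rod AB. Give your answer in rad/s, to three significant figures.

ω = 16.78 rad/s (converted from 2.67 rev/s).
The rod makes angle φ with the slider axis where L sinφ = r sinθ; differentiating, L cosφ·φ̇ = r ω cosθ.
L cosφ = √(L² − r² sin²θ) = 0.42906 m.
|ω_rod| = r ω |cosθ| / √(L² − r² sin²θ) = 0.0931·16.78·0.97815/0.42906 = 3.5606 rad/s.

3.56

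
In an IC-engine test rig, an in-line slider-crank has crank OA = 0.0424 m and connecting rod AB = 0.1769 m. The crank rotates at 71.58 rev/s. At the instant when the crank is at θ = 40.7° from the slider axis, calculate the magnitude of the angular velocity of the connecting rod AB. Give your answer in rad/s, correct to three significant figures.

ω = 449.8 rad/s (converted from 71.58 rev/s).
The rod makes angle φ with the slider axis where L sinφ = r sinθ; differentiating, L cosφ·φ̇ = r ω cosθ.
L cosφ = √(L² − r² sin²θ) = 0.17473 m.
|ω_rod| = r ω |cosθ| / √(L² − r² sin²θ) = 0.0424·449.8·0.75813/0.17473 = 82.742 rad/s.

82.7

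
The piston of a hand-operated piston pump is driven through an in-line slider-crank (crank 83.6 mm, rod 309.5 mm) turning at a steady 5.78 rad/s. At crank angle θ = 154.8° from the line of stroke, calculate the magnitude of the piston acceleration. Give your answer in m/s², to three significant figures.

ω = 5.78 rad/s
x(θ) = r cosθ + √(L² − r² sin²θ); with ω constant, a = ω²·d²x/dθ².
d²x/dθ² = −r cosθ − r²(cos2θ)/√u − r⁴ sin²2θ/(4u^{3/2}),  u = L² − r² sin²θ = 0.0945232 m².
Substituting r = 0.0836 m, L = 0.3095 m, θ = 154.8°: d²x/dθ² = +0.060904 m.
a = ω²·d²x/dθ² = (5.78)²·(+0.060904) = +2.0347 m/s²;  |a| = 2.0347 m/s².

2.03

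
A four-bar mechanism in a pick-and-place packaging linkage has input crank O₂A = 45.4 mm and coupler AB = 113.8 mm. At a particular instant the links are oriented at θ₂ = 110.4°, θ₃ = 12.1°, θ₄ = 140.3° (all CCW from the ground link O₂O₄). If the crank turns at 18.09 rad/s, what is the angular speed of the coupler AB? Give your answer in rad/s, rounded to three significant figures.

4.58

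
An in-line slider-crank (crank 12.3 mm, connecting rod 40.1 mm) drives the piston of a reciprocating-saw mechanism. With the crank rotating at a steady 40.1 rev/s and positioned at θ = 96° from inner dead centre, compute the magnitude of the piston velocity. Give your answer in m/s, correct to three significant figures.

2.98

ω = 2π·40.1 = 252 rad/s
For an in-line slider-crank, x = r cosθ + √(L² − r² sin²θ), so v = −rω sinθ·[1 + r cosθ/√(L² − r² sin²θ)].
With r = 0.0123 m, L = 0.0401 m, θ = 96°: √(L² − r² sin²θ) = 0.038189 m.
v = −0.0123·252·0.99452·[1 + 0.0123·-0.10453/0.038189] = -2.9783 m/s.
|v| = 2.9783 m/s.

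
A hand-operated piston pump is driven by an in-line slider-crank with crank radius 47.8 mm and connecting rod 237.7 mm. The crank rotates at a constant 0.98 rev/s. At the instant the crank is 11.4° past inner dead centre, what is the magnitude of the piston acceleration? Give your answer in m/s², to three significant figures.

2.11

ω = 2π·0.98 = 6.158 rad/s
x(θ) = r cosθ + √(L² − r² sin²θ); with ω constant, a = ω²·d²x/dθ².
d²x/dθ² = −r cosθ − r²(cos2θ)/√u − r⁴ sin²2θ/(4u^{3/2}),  u = L² − r² sin²θ = 0.056412 m².
Substituting r = 0.0478 m, L = 0.2377 m, θ = 11.4°: d²x/dθ² = -0.05574 m.
a = ω²·d²x/dθ² = (6.158)²·(-0.05574) = -2.1134 m/s²;  |a| = 2.1134 m/s².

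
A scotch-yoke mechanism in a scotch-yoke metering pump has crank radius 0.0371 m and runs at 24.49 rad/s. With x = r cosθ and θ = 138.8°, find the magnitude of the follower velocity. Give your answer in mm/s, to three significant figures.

598

ω = 24.49 rad/s
x = r cosθ ⇒ ẋ = −rω sinθ.
|v| = rω|sinθ| = 0.0371·24.49·|sin 138.8°| = 0.59847 m/s = 598.47 mm/s.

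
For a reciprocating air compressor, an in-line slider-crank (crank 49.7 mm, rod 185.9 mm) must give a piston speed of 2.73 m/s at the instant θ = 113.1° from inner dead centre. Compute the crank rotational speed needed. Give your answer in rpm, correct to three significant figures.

639

For an in-line slider-crank, |v_piston| = rω|sinθ|·[1 + r cosθ/√(L² − r² sin²θ)].
With r = 0.0497 m, L = 0.1859 m, θ = 113.1°: the bracketed kinematic factor |dx/dθ| = 0.040768 m.
ω = v/|dx/dθ| = 2.73/0.040768 = 66.964 rad/s.
N = 60ω/(2π) = 639.46 rpm.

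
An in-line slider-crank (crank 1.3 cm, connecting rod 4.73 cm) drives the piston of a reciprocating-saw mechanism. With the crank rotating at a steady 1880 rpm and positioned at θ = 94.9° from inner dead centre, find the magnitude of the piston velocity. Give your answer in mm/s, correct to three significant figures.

2490

ω = 2π·1880/60 = 196.9 rad/s
For an in-line slider-crank, x = r cosθ + √(L² − r² sin²θ), so v = −rω sinθ·[1 + r cosθ/√(L² − r² sin²θ)].
With r = 0.013 m, L = 0.0473 m, θ = 94.9°: √(L² − r² sin²θ) = 0.045492 m.
v = −0.013·196.9·0.99635·[1 + 0.013·-0.08542/0.045492] = -2.4878 m/s.
|v| = 2.4878 m/s = 2487.8 mm/s.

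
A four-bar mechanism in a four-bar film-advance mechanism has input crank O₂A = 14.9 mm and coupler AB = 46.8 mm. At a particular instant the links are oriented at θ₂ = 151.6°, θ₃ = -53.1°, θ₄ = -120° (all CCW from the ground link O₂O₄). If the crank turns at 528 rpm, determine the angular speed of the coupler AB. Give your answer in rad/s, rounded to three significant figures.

19.1

ω₂ = 55.29 rad/s (from 528 rpm).
Differentiating the loop-closure r₂e^{iθ₂}+r₃e^{iθ₃}=r₁+r₄e^{iθ₄} gives r₂ω₂e^{iθ₂}+r₃ω₃e^{iθ₃}=r₄ω₄e^{iθ₄}.
Eliminating the other unknown: ω₃ = r₂ω₂ sin(θ₄−θ₂) / [r₃ sin(θ₃−θ₄)].
Numerator sine = +0.99961; denominator sine = +0.91982.
Result = 0.0149·55.29·(+0.99961) / (0.0468·(+0.91982)) = +19.131 rad/s; magnitude 19.131 rad/s.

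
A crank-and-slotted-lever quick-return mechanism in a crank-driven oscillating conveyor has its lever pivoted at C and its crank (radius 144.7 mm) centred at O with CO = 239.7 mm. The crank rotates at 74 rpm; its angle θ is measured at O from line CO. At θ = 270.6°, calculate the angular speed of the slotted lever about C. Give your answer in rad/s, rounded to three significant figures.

ω = 7.749 rad/s (from 74 rpm).
Crank pin A relative to C: A = (d + r cosθ, r sinθ); lever angle φ = atan2(r sinθ, d + r cosθ).
Differentiating tanφ: φ̇ = rω(d cosθ + r)/(d² + r² + 2dr cosθ).
d² + r² + 2dr cosθ = |CA|² = 0.0791206 m²;  d cosθ + r = +0.14721 m.
|ω_lever| = |0.1447·7.749·+0.14721| / 0.0791206 = 2.0863 rad/s.

2.09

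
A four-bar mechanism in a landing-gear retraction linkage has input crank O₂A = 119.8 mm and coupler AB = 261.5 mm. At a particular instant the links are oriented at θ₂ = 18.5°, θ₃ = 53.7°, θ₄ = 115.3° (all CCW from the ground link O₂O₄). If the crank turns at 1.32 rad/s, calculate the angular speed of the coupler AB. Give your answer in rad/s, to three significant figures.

0.683

ω₂ = 1.32 rad/s
Differentiating the loop-closure r₂e^{iθ₂}+r₃e^{iθ₃}=r₁+r₄e^{iθ₄} gives r₂ω₂e^{iθ₂}+r₃ω₃e^{iθ₃}=r₄ω₄e^{iθ₄}.
Eliminating the other unknown: ω₃ = r₂ω₂ sin(θ₄−θ₂) / [r₃ sin(θ₃−θ₄)].
Numerator sine = +0.99297; denominator sine = -0.87965.
Result = 0.1198·1.32·(+0.99297) / (0.2615·(-0.87965)) = -0.68263 rad/s; magnitude 0.68263 rad/s.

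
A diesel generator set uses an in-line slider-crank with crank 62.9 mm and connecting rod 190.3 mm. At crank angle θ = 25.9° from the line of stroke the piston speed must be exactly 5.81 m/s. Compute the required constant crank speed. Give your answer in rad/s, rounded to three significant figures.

163

For an in-line slider-crank, |v_piston| = rω|sinθ|·[1 + r cosθ/√(L² − r² sin²θ)].
With r = 0.0629 m, L = 0.1903 m, θ = 25.9°: the bracketed kinematic factor |dx/dθ| = 0.03573 m.
ω = v/|dx/dθ| = 5.81/0.03573 = 162.61 rad/s.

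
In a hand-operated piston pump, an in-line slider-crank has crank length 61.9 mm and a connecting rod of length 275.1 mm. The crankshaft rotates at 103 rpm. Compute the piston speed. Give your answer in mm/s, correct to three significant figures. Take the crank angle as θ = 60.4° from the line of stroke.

646

ω = 2π·103/60 = 10.79 rad/s
For an in-line slider-crank, x = r cosθ + √(L² − r² sin²θ), so v = −rω sinθ·[1 + r cosθ/√(L² − r² sin²θ)].
With r = 0.0619 m, L = 0.2751 m, θ = 60.4°: √(L² − r² sin²θ) = 0.26978 m.
v = −0.0619·10.79·0.86949·[1 + 0.0619·0.49394/0.26978] = -0.64632 m/s.
|v| = 0.64632 m/s = 646.32 mm/s.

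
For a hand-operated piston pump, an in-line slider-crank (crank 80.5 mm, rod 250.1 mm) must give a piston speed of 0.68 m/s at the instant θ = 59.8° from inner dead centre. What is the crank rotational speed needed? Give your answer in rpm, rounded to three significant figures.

79.9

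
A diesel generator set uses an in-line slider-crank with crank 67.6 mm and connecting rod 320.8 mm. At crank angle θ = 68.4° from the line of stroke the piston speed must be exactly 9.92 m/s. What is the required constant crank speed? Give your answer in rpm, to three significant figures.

For an in-line slider-crank, |v_piston| = rω|sinθ|·[1 + r cosθ/√(L² − r² sin²θ)].
With r = 0.0676 m, L = 0.3208 m, θ = 68.4°: the bracketed kinematic factor |dx/dθ| = 0.067825 m.
ω = v/|dx/dθ| = 9.92/0.067825 = 146.26 rad/s.
N = 60ω/(2π) = 1396.7 rpm.

1400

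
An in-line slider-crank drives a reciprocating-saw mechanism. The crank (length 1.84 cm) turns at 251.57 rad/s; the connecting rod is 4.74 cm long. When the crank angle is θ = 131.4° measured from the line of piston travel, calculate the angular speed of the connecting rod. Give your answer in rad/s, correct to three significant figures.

67.5

ω = 251.6 rad/s
The rod makes angle φ with the slider axis where L sinφ = r sinθ; differentiating, L cosφ·φ̇ = r ω cosθ.
L cosφ = √(L² − r² sin²θ) = 0.045346 m.
|ω_rod| = r ω |cosθ| / √(L² − r² sin²θ) = 0.0184·251.6·0.66131/0.045346 = 67.506 rad/s.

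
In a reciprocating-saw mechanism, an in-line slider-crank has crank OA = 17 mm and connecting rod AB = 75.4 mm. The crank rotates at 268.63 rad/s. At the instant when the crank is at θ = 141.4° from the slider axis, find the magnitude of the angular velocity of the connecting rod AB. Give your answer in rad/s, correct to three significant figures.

47.8

ω = 268.6 rad/s
The rod makes angle φ with the slider axis where L sinφ = r sinθ; differentiating, L cosφ·φ̇ = r ω cosθ.
L cosφ = √(L² − r² sin²θ) = 0.07465 m.
|ω_rod| = r ω |cosθ| / √(L² − r² sin²θ) = 0.017·268.6·0.78152/0.07465 = 47.809 rad/s.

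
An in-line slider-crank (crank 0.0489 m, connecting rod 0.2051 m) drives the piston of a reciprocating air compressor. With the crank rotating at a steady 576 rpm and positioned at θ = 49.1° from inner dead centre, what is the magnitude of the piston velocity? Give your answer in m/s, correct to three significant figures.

2.58

ω = 2π·576/60 = 60.32 rad/s
For an in-line slider-crank, x = r cosθ + √(L² − r² sin²θ), so v = −rω sinθ·[1 + r cosθ/√(L² − r² sin²θ)].
With r = 0.0489 m, L = 0.2051 m, θ = 49.1°: √(L² − r² sin²θ) = 0.20174 m.
v = −0.0489·60.32·0.75585·[1 + 0.0489·0.65474/0.20174] = -2.5833 m/s.
|v| = 2.5833 m/s.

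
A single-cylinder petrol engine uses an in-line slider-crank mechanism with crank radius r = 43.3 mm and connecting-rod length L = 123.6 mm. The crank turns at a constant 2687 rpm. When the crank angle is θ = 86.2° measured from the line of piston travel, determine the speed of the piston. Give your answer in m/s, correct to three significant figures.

ω = 2π·2687/60 = 281.4 rad/s
For an in-line slider-crank, x = r cosθ + √(L² − r² sin²θ), so v = −rω sinθ·[1 + r cosθ/√(L² − r² sin²θ)].
With r = 0.0433 m, L = 0.1236 m, θ = 86.2°: √(L² − r² sin²θ) = 0.1158 m.
v = −0.0433·281.4·0.99780·[1 + 0.0433·0.06627/0.1158] = -12.458 m/s.
|v| = 12.458 m/s.

12.5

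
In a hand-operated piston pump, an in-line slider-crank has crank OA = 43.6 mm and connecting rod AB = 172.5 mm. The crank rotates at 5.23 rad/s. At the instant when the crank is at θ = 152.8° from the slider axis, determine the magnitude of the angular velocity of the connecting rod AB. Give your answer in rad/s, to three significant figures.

1.18

ω = 5.23 rad/s
The rod makes angle φ with the slider axis where L sinφ = r sinθ; differentiating, L cosφ·φ̇ = r ω cosθ.
L cosφ = √(L² − r² sin²θ) = 0.17134 m.
|ω_rod| = r ω |cosθ| / √(L² − r² sin²θ) = 0.0436·5.23·0.88942/0.17134 = 1.1836 rad/s.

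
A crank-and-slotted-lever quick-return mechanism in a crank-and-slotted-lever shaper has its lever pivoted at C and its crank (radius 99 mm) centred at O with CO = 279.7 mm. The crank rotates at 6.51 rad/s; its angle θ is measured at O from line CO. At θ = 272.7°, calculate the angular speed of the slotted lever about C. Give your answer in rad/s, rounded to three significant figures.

0.798

ω = 6.51 rad/s
Crank pin A relative to C: A = (d + r cosθ, r sinθ); lever angle φ = atan2(r sinθ, d + r cosθ).
Differentiating tanφ: φ̇ = rω(d cosθ + r)/(d² + r² + 2dr cosθ).
d² + r² + 2dr cosθ = |CA|² = 0.0906419 m²;  d cosθ + r = +0.11218 m.
|ω_lever| = |0.099·6.51·+0.11218| / 0.0906419 = 0.7976 rad/s.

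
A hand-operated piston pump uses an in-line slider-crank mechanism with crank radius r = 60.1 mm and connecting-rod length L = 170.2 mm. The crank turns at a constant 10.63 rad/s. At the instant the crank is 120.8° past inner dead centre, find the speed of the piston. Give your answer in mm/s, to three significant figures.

445

ω = 10.63 rad/s
For an in-line slider-crank, x = r cosθ + √(L² − r² sin²θ), so v = −rω sinθ·[1 + r cosθ/√(L² − r² sin²θ)].
With r = 0.0601 m, L = 0.1702 m, θ = 120.8°: √(L² − r² sin²θ) = 0.16218 m.
v = −0.0601·10.63·0.85896·[1 + 0.0601·-0.51204/0.16218] = -0.44463 m/s.
|v| = 0.44463 m/s = 444.63 mm/s.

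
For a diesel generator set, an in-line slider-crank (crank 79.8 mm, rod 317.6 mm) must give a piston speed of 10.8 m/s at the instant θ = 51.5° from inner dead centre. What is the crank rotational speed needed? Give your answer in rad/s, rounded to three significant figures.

For an in-line slider-crank, |v_piston| = rω|sinθ|·[1 + r cosθ/√(L² − r² sin²θ)].
With r = 0.0798 m, L = 0.3176 m, θ = 51.5°: the bracketed kinematic factor |dx/dθ| = 0.072415 m.
ω = v/|dx/dθ| = 10.8/0.072415 = 149.14 rad/s.

149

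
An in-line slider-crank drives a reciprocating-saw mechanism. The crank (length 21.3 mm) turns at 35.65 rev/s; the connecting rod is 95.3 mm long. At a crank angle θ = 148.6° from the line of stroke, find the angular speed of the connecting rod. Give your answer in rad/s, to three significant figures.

43.0

ω = 224 rad/s (converted from 35.65 rev/s).
The rod makes angle φ with the slider axis where L sinφ = r sinθ; differentiating, L cosφ·φ̇ = r ω cosθ.
L cosφ = √(L² − r² sin²θ) = 0.094652 m.
|ω_rod| = r ω |cosθ| / √(L² − r² sin²θ) = 0.0213·224·0.85355/0.094652 = 43.025 rad/s.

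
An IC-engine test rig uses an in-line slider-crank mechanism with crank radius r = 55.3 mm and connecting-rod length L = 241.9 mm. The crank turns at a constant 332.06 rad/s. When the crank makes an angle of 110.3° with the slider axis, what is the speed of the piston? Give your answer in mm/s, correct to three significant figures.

ω = 332.1 rad/s
For an in-line slider-crank, x = r cosθ + √(L² − r² sin²θ), so v = −rω sinθ·[1 + r cosθ/√(L² − r² sin²θ)].
With r = 0.0553 m, L = 0.2419 m, θ = 110.3°: √(L² − r² sin²θ) = 0.23627 m.
v = −0.0553·332.1·0.93789·[1 + 0.0553·-0.34694/0.23627] = -15.824 m/s.
|v| = 15.824 m/s = 15824 mm/s.

15800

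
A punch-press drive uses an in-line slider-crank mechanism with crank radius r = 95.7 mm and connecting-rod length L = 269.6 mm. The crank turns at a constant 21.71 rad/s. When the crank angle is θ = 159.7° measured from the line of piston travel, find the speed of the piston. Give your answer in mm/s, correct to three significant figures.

479

ω = 21.71 rad/s
For an in-line slider-crank, x = r cosθ + √(L² − r² sin²θ), so v = −rω sinθ·[1 + r cosθ/√(L² − r² sin²θ)].
With r = 0.0957 m, L = 0.2696 m, θ = 159.7°: √(L² − r² sin²θ) = 0.26755 m.
v = −0.0957·21.71·0.34694·[1 + 0.0957·-0.93789/0.26755] = -0.479 m/s.
|v| = 0.479 m/s = 479 mm/s.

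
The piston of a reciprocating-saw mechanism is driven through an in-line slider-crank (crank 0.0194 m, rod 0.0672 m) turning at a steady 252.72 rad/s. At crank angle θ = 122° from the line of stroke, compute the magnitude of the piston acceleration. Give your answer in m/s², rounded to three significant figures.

812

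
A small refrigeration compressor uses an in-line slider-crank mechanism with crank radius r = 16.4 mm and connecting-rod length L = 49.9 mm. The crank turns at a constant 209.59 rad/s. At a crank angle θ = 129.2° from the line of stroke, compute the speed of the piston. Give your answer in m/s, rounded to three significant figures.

ω = 209.6 rad/s
For an in-line slider-crank, x = r cosθ + √(L² − r² sin²θ), so v = −rω sinθ·[1 + r cosθ/√(L² − r² sin²θ)].
With r = 0.0164 m, L = 0.0499 m, θ = 129.2°: √(L² − r² sin²θ) = 0.048254 m.
v = −0.0164·209.6·0.77494·[1 + 0.0164·-0.63203/0.048254] = -2.0915 m/s.
|v| = 2.0915 m/s.

2.09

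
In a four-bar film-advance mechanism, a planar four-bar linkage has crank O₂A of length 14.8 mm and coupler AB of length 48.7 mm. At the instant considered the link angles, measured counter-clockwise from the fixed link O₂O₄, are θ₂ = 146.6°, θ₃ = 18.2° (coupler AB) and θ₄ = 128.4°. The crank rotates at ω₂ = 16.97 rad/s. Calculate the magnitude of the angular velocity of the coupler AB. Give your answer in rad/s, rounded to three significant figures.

1.72

ω₂ = 16.97 rad/s
Differentiating the loop-closure r₂e^{iθ₂}+r₃e^{iθ₃}=r₁+r₄e^{iθ₄} gives r₂ω₂e^{iθ₂}+r₃ω₃e^{iθ₃}=r₄ω₄e^{iθ₄}.
Eliminating the other unknown: ω₃ = r₂ω₂ sin(θ₄−θ₂) / [r₃ sin(θ₃−θ₄)].
Numerator sine = -0.31233; denominator sine = -0.93849.
Result = 0.0148·16.97·(-0.31233) / (0.0487·(-0.93849)) = +1.7163 rad/s; magnitude 1.7163 rad/s.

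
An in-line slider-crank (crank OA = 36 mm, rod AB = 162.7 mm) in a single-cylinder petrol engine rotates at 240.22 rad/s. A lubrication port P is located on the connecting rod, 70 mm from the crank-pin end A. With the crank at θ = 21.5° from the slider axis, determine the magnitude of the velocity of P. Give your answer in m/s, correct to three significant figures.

5.74

ω = 240.2 rad/s.  Crank-pin speed |V_A| = rω = 8.6479 m/s, perpendicular to OA.
Rod angle: sinφ = −(r/L) sinθ ⇒ φ = -4.651°; ω_rod = −rω cosθ/√(L²−r²sin²θ) = -49.617 rad/s.
V_P = V_A + ω_rod × AP, with AP = 0.07 m along the rod.
Components: V_Px = −rω sinθ − a·ω_rod·sinφ = -3.4511 m/s;  V_Py = rω cosθ + a·ω_rod·cosφ = +4.5844 m/s.
|V_P| = √(V_Px² + V_Py²) = 5.7382 m/s.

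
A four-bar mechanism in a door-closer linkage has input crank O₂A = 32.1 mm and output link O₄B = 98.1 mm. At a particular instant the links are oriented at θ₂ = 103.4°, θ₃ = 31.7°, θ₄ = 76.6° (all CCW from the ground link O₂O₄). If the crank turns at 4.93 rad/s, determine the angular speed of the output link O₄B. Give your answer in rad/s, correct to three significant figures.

2.17

ω₂ = 4.93 rad/s
Differentiating the loop-closure r₂e^{iθ₂}+r₃e^{iθ₃}=r₁+r₄e^{iθ₄} gives r₂ω₂e^{iθ₂}+r₃ω₃e^{iθ₃}=r₄ω₄e^{iθ₄}.
Eliminating the other unknown: ω₄ = r₂ω₂ sin(θ₂−θ₃) / [r₄ sin(θ₄−θ₃)].
Numerator sine = +0.94943; denominator sine = +0.70587.
Result = 0.0321·4.93·(+0.94943) / (0.0981·(+0.70587)) = +2.1698 rad/s; magnitude 2.1698 rad/s.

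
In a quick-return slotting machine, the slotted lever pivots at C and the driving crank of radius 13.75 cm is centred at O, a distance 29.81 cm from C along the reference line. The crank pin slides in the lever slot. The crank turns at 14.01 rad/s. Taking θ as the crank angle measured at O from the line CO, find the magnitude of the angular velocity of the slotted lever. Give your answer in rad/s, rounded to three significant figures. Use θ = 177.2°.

ω = 14.01 rad/s
Crank pin A relative to C: A = (d + r cosθ, r sinθ); lever angle φ = atan2(r sinθ, d + r cosθ).
Differentiating tanφ: φ̇ = rω(d cosθ + r)/(d² + r² + 2dr cosθ).
d² + r² + 2dr cosθ = |CA|² = 0.0258902 m²;  d cosθ + r = -0.16024 m.
|ω_lever| = |0.1375·14.01·-0.16024| / 0.0258902 = 11.923 rad/s.

11.9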